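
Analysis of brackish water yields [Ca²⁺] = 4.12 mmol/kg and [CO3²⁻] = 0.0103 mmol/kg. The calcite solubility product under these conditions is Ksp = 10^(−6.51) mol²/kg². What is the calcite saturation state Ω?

Ksp = 10^(−6.51) = 3.090×10^-7
Ω = [Ca²⁺][CO3²⁻]/Ksp = (4.12×10^-3)(0.0103×10^-3) / 3.090×10^-7 = 0.137

Ω = 0.137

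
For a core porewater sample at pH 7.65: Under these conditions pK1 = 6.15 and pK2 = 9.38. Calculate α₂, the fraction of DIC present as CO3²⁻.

α₂ = 1 / (1 + [H⁺]/K2 + [H⁺]²/(K1K2)) = 1 / (1 + 10^+1.73 + 10^+0.23)
   = 1 / (1 + 53.703 + 1.6982) = 1/56.401 = 0.01773

α₂ = 0.0177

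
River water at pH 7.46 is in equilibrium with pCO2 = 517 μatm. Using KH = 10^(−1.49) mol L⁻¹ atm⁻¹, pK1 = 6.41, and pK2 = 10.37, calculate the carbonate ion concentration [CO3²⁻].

[CO3²⁻] = 0.231 μmol/L

[CO2*] = KH · pCO2 = 10^(−1.49) × 517×10^-6 = 1.673×10^-5 mol/L
α₀ = 1/(1 + K1/[H⁺] + K1K2/[H⁺]²) = 1/(1 + 10^+1.05 + 10^-1.86) = 0.08174
DIC = [CO2*]/α₀ = 1.673×10^-5 / 0.08174 = 0.2047 mmol/L
[CO3²⁻] = α₂·DIC; α₂ = 0.001128, so [CO3²⁻] = 0.001128 × 0.2047 = 0.000231 mmol/L = 0.231 μmol/L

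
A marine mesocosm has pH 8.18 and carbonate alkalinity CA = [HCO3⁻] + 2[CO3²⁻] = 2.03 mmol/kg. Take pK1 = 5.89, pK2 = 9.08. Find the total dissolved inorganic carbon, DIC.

CA = [HCO3⁻] + 2[CO3²⁻] = (α₁ + 2α₂)·DIC
At pH 8.18: [H⁺]/K1 = 10^-2.29 = 0.0051286, K2/[H⁺] = 10^-0.90 = 0.12589
α₁ = 1/(1 + 0.0051286 + 0.12589) = 1/1.1310 = 0.8842; α₂ = α₁·K2/[H⁺] = 0.1113
α₁ + 2α₂ = 1.1068
DIC = CA / (α₁ + 2α₂) = 2.03 / 1.1068 = 1.83 mmol/kg

DIC = 1.83 mmol/kg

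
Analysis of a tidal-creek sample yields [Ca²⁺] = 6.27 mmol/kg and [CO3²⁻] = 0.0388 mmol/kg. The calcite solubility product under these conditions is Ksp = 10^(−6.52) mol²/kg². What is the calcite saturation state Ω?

Ksp = 10^(−6.52) = 3.020×10^-7
Ω = [Ca²⁺][CO3²⁻]/Ksp = (6.27×10^-3)(0.0388×10^-3) / 3.020×10^-7 = 0.806

Ω = 0.806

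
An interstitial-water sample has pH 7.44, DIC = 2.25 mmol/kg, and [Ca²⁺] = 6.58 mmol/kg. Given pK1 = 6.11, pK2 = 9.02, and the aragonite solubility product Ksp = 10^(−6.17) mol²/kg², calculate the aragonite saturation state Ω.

α₂ = 1 / (1 + [H⁺]/K2 + [H⁺]²/(K1K2)) = 1 / (1 + 10^+1.58 + 10^+0.25)
   = 1 / (1 + 38.019 + 1.7783) = 1/40.797 = 0.02451
[CO3²⁻] = α₂ × DIC = 0.02451 × 2.25 = 0.05515 mmol/kg
Ksp = 10^(−6.17) = 6.761×10^-7
Ω = [Ca²⁺][CO3²⁻]/Ksp = (6.58×10^-3)(5.515×10^-5) / 6.761×10^-7 = 0.537

Ω = 0.537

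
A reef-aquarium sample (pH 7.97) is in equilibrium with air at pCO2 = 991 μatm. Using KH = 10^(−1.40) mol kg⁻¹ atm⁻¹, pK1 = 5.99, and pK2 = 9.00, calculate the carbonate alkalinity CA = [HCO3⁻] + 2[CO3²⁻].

CA = 4.47 mmol/kg

[CO2*] = KH · pCO2 = 10^(−1.40) × 991×10^-6 = 3.945×10^-5 mol/kg
α₀ = 1/(1 + K1/[H⁺] + K1K2/[H⁺]²) = 1/(1 + 10^+1.98 + 10^+0.95) = 0.009487
DIC = [CO2*]/α₀ = 3.945×10^-5 / 0.009487 = 4.159 mmol/kg
CA = (α₁ + 2α₂)·DIC = (0.9060 + 2×0.08455) × 4.159 = 4.47 mmol/kg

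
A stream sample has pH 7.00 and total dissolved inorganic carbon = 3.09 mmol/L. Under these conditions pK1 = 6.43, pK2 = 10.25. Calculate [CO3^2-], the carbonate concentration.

α₂ = 1 / (1 + [H⁺]/K2 + [H⁺]²/(K1K2)) = 1 / (1 + 10^+3.25 + 10^+2.68)
   = 1 / (1 + 1778.3 + 478.63) = 1/2257.9 = 0.0004429
[CO3²⁻] = α₂ × DIC = 0.0004429 × 3.09 = 0.00137 mmol/L = 1.37 μmol/L

[CO3²⁻] = 1.37 μmol/L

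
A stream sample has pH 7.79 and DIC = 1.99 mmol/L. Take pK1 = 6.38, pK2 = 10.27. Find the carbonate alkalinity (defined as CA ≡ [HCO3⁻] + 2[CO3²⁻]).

CA = 1.92 mmol/L

CA = [HCO3⁻] + 2[CO3²⁻] = (α₁ + 2α₂)·DIC
At pH 7.79: [H⁺]/K1 = 10^-1.41 = 0.038905, K2/[H⁺] = 10^-2.48 = 0.0033113
α₁ = 1/(1 + 0.038905 + 0.0033113) = 1/1.0422 = 0.9595; α₂ = α₁·K2/[H⁺] = 0.003177
α₁ + 2α₂ = 0.9658
CA = 0.9658 × 1.99 = 1.92 mmol/L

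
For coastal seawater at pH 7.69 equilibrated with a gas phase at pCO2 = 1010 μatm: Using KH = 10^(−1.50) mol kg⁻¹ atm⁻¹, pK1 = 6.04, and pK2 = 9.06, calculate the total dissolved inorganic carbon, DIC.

[CO2*] = KH · pCO2 = 10^(−1.50) × 1010×10^-6 = 3.194×10^-5 mol/kg
α₀ = 1/(1 + K1/[H⁺] + K1K2/[H⁺]²) = 1/(1 + 10^+1.65 + 10^+0.28) = 0.02102
DIC = [CO2*]/α₀ = 3.194×10^-5 / 0.02102 = 1.52 mmol/kg

DIC = 1.52 mmol/kg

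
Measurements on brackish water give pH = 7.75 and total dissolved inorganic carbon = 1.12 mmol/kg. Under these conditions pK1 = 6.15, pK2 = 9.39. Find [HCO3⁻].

α₁ = 1 / (1 + [H⁺]/K1 + K2/[H⁺]) = 1 / (1 + 10^-1.60 + 10^-1.64)
   = 1 / (1 + 0.025119 + 0.022909) = 1/1.0480 = 0.9542
[HCO3⁻] = α₁ × DIC = 0.9542 × 1.12 = 1.07 mmol/kg

[HCO3⁻] = 1.07 mmol/kg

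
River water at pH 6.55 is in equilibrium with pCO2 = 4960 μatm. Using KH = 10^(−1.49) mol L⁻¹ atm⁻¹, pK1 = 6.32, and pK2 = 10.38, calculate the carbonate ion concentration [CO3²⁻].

[CO3²⁻] = 0.0403 μmol/L

[CO2*] = KH · pCO2 = 10^(−1.49) × 4960×10^-6 = 1.605×10^-4 mol/L
α₀ = 1/(1 + K1/[H⁺] + K1K2/[H⁺]²) = 1/(1 + 10^+0.23 + 10^-3.60) = 0.3706
DIC = [CO2*]/α₀ = 1.605×10^-4 / 0.3706 = 0.4331 mmol/L
[CO3²⁻] = α₂·DIC; α₂ = 9.308×10^-5, so [CO3²⁻] = 9.308×10^-5 × 0.4331 = 4.03×10^-5 mmol/L = 0.0403 μmol/L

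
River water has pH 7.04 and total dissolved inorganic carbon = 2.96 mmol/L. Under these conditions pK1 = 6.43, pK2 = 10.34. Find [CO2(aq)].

α₀ = 1 / (1 + K1/[H⁺] + K1K2/[H⁺]²) = 1 / (1 + 10^+0.61 + 10^-2.69)
   = 1 / (1 + 4.0738 + 0.0020417) = 1/5.0758 = 0.1970
[CO2*] = α₀ × DIC = 0.1970 × 2.96 = 0.583 mmol/L

[CO2*] = 0.583 mmol/L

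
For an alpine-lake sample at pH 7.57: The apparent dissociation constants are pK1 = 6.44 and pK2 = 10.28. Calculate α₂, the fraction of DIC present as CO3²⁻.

α₂ = 1 / (1 + [H⁺]/K2 + [H⁺]²/(K1K2)) = 1 / (1 + 10^+2.71 + 10^+1.58)
   = 1 / (1 + 512.86 + 38.019) = 1/551.88 = 0.001812

α₂ = 0.00181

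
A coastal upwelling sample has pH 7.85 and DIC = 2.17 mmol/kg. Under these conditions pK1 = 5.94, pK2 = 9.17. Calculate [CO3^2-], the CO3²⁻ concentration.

α₂ = 1 / (1 + [H⁺]/K2 + [H⁺]²/(K1K2)) = 1 / (1 + 10^+1.32 + 10^-0.59)
   = 1 / (1 + 20.893 + 0.25704) = 1/22.150 = 0.04515
[CO3²⁻] = α₂ × DIC = 0.04515 × 2.17 = 0.0980 mmol/kg

[CO3²⁻] = 0.0980 mmol/kg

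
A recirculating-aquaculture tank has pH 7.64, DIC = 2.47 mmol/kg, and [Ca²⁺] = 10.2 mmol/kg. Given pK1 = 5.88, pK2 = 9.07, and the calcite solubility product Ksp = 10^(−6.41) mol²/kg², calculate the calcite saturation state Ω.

Ω = 2.28

α₂ = 1 / (1 + [H⁺]/K2 + [H⁺]²/(K1K2)) = 1 / (1 + 10^+1.43 + 10^-0.33)
   = 1 / (1 + 26.915 + 0.46774) = 1/28.383 = 0.03523
[CO3²⁻] = α₂ × DIC = 0.03523 × 2.47 = 0.08702 mmol/kg
Ksp = 10^(−6.41) = 3.890×10^-7
Ω = [Ca²⁺][CO3²⁻]/Ksp = (10.2×10^-3)(8.702×10^-5) / 3.890×10^-7 = 2.28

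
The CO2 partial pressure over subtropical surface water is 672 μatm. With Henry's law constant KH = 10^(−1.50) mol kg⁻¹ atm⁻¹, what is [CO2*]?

KH = 10^(−1.50) = 3.162×10^-2 mol kg⁻¹ atm⁻¹
[CO2*] = KH · pCO2 = 3.162×10^-2 × 672×10^-6 atm = 2.13×10^-5 mol/kg

[CO2*] = 21.3 μmol/kg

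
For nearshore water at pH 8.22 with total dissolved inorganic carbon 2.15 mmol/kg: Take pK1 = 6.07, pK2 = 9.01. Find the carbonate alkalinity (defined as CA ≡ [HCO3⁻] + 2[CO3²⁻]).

CA = 2.44 mmol/kg

CA = [HCO3⁻] + 2[CO3²⁻] = (α₁ + 2α₂)·DIC
At pH 8.22: [H⁺]/K1 = 10^-2.15 = 0.0070795, K2/[H⁺] = 10^-0.79 = 0.16218
α₁ = 1/(1 + 0.0070795 + 0.16218) = 1/1.1693 = 0.8552; α₂ = α₁·K2/[H⁺] = 0.1387
α₁ + 2α₂ = 1.1326
CA = 1.1326 × 2.15 = 2.44 mmol/kg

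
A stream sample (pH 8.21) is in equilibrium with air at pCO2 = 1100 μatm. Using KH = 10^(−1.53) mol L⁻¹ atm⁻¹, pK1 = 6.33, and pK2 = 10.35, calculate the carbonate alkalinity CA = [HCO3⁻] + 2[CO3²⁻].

CA = 2.50 mmol/L

[CO2*] = KH · pCO2 = 10^(−1.53) × 1100×10^-6 = 3.246×10^-5 mol/L
α₀ = 1/(1 + K1/[H⁺] + K1K2/[H⁺]²) = 1/(1 + 10^+1.88 + 10^-0.26) = 0.01292
DIC = [CO2*]/α₀ = 3.246×10^-5 / 0.01292 = 2.513 mmol/L
CA = (α₁ + 2α₂)·DIC = (0.9800 + 2×0.007099) × 2.513 = 2.50 mmol/L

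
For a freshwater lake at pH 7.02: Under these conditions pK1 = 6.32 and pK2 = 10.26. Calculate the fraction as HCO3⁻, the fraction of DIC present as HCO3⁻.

α₁ = 0.833

α₁ = 1 / (1 + [H⁺]/K1 + K2/[H⁺]) = 1 / (1 + 10^-0.70 + 10^-3.24)
   = 1 / (1 + 0.19953 + 0.00057544) = 1/1.2001 = 0.8333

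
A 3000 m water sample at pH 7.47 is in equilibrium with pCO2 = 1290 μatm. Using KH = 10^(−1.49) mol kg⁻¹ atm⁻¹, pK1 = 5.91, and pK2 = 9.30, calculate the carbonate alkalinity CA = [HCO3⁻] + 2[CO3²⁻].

CA = 1.56 mmol/kg

[CO2*] = KH · pCO2 = 10^(−1.49) × 1290×10^-6 = 4.174×10^-5 mol/kg
α₀ = 1/(1 + K1/[H⁺] + K1K2/[H⁺]²) = 1/(1 + 10^+1.56 + 10^-0.27) = 0.02642
DIC = [CO2*]/α₀ = 4.174×10^-5 / 0.02642 = 1.580 mmol/kg
CA = (α₁ + 2α₂)·DIC = (0.9594 + 2×0.01419) × 1.580 = 1.56 mmol/kg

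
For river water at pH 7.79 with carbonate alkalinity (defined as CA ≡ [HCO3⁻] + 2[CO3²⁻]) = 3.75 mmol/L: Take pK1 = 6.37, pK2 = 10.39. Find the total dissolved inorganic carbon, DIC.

CA = [HCO3⁻] + 2[CO3²⁻] = (α₁ + 2α₂)·DIC
At pH 7.79: [H⁺]/K1 = 10^-1.42 = 0.038019, K2/[H⁺] = 10^-2.60 = 0.0025119
α₁ = 1/(1 + 0.038019 + 0.0025119) = 1/1.0405 = 0.9610; α₂ = α₁·K2/[H⁺] = 0.002414
α₁ + 2α₂ = 0.9659
DIC = CA / (α₁ + 2α₂) = 3.75 / 0.9659 = 3.88 mmol/L

DIC = 3.88 mmol/L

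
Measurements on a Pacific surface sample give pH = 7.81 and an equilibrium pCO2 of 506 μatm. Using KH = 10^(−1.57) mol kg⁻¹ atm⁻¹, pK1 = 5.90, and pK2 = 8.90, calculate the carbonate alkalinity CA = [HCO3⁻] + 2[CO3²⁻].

[CO2*] = KH · pCO2 = 10^(−1.57) × 506×10^-6 = 1.362×10^-5 mol/kg
α₀ = 1/(1 + K1/[H⁺] + K1K2/[H⁺]²) = 1/(1 + 10^+1.91 + 10^+0.82) = 0.01125
DIC = [CO2*]/α₀ = 1.362×10^-5 / 0.01125 = 1.211 mmol/kg
CA = (α₁ + 2α₂)·DIC = (0.9144 + 2×0.07433) × 1.211 = 1.29 mmol/kg

CA = 1.29 mmol/kg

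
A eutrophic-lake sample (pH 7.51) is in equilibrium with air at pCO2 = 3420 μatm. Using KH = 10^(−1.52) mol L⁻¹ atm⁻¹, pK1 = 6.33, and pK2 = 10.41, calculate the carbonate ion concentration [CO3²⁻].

[CO3²⁻] = 1.97 μmol/L

[CO2*] = KH · pCO2 = 10^(−1.52) × 3420×10^-6 = 1.033×10^-4 mol/L
α₀ = 1/(1 + K1/[H⁺] + K1K2/[H⁺]²) = 1/(1 + 10^+1.18 + 10^-1.72) = 0.06190
DIC = [CO2*]/α₀ = 1.033×10^-4 / 0.06190 = 1.668 mmol/L
[CO3²⁻] = α₂·DIC; α₂ = 0.001180, so [CO3²⁻] = 0.001180 × 1.668 = 0.00197 mmol/L = 1.97 μmol/L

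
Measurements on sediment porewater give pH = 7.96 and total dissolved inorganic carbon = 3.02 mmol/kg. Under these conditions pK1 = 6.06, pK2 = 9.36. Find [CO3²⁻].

α₂ = 1 / (1 + [H⁺]/K2 + [H⁺]²/(K1K2)) = 1 / (1 + 10^+1.40 + 10^-0.50)
   = 1 / (1 + 25.119 + 0.31623) = 1/26.435 = 0.03783
[CO3²⁻] = α₂ × DIC = 0.03783 × 3.02 = 0.114 mmol/kg

[CO3²⁻] = 0.114 mmol/kg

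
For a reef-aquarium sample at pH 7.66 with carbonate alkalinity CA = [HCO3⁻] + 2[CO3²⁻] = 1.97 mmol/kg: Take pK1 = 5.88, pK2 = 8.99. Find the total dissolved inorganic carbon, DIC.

CA = [HCO3⁻] + 2[CO3²⁻] = (α₁ + 2α₂)·DIC
At pH 7.66: [H⁺]/K1 = 10^-1.78 = 0.016596, K2/[H⁺] = 10^-1.33 = 0.046774
α₁ = 1/(1 + 0.016596 + 0.046774) = 1/1.0634 = 0.9404; α₂ = α₁·K2/[H⁺] = 0.04399
α₁ + 2α₂ = 1.0284
DIC = CA / (α₁ + 2α₂) = 1.97 / 1.0284 = 1.92 mmol/kg

DIC = 1.92 mmol/kg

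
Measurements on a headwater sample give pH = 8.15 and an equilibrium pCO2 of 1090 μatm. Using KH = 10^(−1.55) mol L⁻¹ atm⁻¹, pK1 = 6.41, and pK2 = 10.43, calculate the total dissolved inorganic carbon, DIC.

DIC = 1.73 mmol/L

[CO2*] = KH · pCO2 = 10^(−1.55) × 1090×10^-6 = 3.072×10^-5 mol/L
α₀ = 1/(1 + K1/[H⁺] + K1K2/[H⁺]²) = 1/(1 + 10^+1.74 + 10^-0.54) = 0.01778
DIC = [CO2*]/α₀ = 3.072×10^-5 / 0.01778 = 1.73 mmol/L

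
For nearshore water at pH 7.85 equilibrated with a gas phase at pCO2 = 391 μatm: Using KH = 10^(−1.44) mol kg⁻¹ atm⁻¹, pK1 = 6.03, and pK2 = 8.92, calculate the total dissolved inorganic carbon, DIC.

[CO2*] = KH · pCO2 = 10^(−1.44) × 391×10^-6 = 1.420×10^-5 mol/kg
α₀ = 1/(1 + K1/[H⁺] + K1K2/[H⁺]²) = 1/(1 + 10^+1.82 + 10^+0.75) = 0.01376
DIC = [CO2*]/α₀ = 1.420×10^-5 / 0.01376 = 1.03 mmol/kg

DIC = 1.03 mmol/kg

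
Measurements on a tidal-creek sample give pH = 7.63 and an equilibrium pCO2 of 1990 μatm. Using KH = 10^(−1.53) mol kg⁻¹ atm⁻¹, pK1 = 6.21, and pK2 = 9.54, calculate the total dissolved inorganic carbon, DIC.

[CO2*] = KH · pCO2 = 10^(−1.53) × 1990×10^-6 = 5.873×10^-5 mol/kg
α₀ = 1/(1 + K1/[H⁺] + K1K2/[H⁺]²) = 1/(1 + 10^+1.42 + 10^-0.49) = 0.03620
DIC = [CO2*]/α₀ = 5.873×10^-5 / 0.03620 = 1.62 mmol/kg

DIC = 1.62 mmol/kg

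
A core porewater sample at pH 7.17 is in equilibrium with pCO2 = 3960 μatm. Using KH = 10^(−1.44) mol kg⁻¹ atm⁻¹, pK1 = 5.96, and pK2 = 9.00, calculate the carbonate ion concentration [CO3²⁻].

[CO2*] = KH · pCO2 = 10^(−1.44) × 3960×10^-6 = 1.438×10^-4 mol/kg
α₀ = 1/(1 + K1/[H⁺] + K1K2/[H⁺]²) = 1/(1 + 10^+1.21 + 10^-0.62) = 0.05728
DIC = [CO2*]/α₀ = 1.438×10^-4 / 0.05728 = 2.510 mmol/kg
[CO3²⁻] = α₂·DIC; α₂ = 0.01374, so [CO3²⁻] = 0.01374 × 2.510 = 0.0345 mmol/kg

[CO3²⁻] = 0.0345 mmol/kg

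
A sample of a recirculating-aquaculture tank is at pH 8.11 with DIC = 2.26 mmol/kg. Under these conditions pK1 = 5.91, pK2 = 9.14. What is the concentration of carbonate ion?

α₂ = 1 / (1 + [H⁺]/K2 + [H⁺]²/(K1K2)) = 1 / (1 + 10^+1.03 + 10^-1.17)
   = 1 / (1 + 10.715 + 0.067608) = 1/11.783 = 0.08487
[CO3²⁻] = α₂ × DIC = 0.08487 × 2.26 = 0.192 mmol/kg

[CO3²⁻] = 0.192 mmol/kg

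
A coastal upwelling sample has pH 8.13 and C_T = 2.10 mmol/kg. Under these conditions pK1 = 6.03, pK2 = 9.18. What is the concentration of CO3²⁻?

α₂ = 1 / (1 + [H⁺]/K2 + [H⁺]²/(K1K2)) = 1 / (1 + 10^+1.05 + 10^-1.05)
   = 1 / (1 + 11.220 + 0.089125) = 1/12.309 = 0.08124
[CO3²⁻] = α₂ × DIC = 0.08124 × 2.10 = 0.171 mmol/kg

[CO3²⁻] = 0.171 mmol/kg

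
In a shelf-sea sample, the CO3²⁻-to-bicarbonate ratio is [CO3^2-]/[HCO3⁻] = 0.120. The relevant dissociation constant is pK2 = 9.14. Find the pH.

pH = 8.22

From K2 = [H⁺][CO3^2-]/[HCO3⁻]:  pH = pK2 + log₁₀([CO3^2-]/[HCO3⁻])
log₁₀(0.120) = -0.921
pH = 9.14 + (-0.921) = 8.22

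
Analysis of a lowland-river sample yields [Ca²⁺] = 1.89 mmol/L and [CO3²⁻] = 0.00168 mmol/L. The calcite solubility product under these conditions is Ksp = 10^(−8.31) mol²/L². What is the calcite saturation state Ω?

Ω = 0.648

Ksp = 10^(−8.31) = 4.898×10^-9
Ω = [Ca²⁺][CO3²⁻]/Ksp = (1.89×10^-3)(0.00168×10^-3) / 4.898×10^-9 = 0.648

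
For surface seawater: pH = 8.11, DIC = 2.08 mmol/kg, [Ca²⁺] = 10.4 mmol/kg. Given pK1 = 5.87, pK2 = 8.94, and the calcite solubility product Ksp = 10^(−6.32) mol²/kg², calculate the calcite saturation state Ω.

Ω = 5.79

α₂ = 1 / (1 + [H⁺]/K2 + [H⁺]²/(K1K2)) = 1 / (1 + 10^+0.83 + 10^-1.41)
   = 1 / (1 + 6.7608 + 0.038905) = 1/7.7997 = 0.1282
[CO3²⁻] = α₂ × DIC = 0.1282 × 2.08 = 0.2667 mmol/kg
Ksp = 10^(−6.32) = 4.786×10^-7
Ω = [Ca²⁺][CO3²⁻]/Ksp = (10.4×10^-3)(2.667×10^-4) / 4.786×10^-7 = 5.79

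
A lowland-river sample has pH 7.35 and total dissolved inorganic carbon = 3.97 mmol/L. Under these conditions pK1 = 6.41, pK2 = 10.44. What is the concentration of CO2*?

[CO2*] = 0.409 mmol/L

α₀ = 1 / (1 + K1/[H⁺] + K1K2/[H⁺]²) = 1 / (1 + 10^+0.94 + 10^-2.15)
   = 1 / (1 + 8.7096 + 0.0070795) = 1/9.7167 = 0.1029
[CO2*] = α₀ × DIC = 0.1029 × 3.97 = 0.409 mmol/L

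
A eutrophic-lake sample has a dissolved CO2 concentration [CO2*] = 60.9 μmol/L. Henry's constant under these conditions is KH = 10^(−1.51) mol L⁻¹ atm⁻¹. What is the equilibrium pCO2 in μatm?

KH = 10^(−1.51) = 3.090×10^-2 mol L⁻¹ atm⁻¹
pCO2 = [CO2*]/KH = 60.9×10^-6 / 3.090×10^-2 = 1.97×10^-3 atm = 1970 μatm

pCO2 = 1970 μatm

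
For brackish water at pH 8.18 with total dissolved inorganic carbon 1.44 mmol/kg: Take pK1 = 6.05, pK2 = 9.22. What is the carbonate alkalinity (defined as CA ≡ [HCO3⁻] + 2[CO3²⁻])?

CA = 1.55 mmol/kg

CA = [HCO3⁻] + 2[CO3²⁻] = (α₁ + 2α₂)·DIC
At pH 8.18: [H⁺]/K1 = 10^-2.13 = 0.0074131, K2/[H⁺] = 10^-1.04 = 0.091201
α₁ = 1/(1 + 0.0074131 + 0.091201) = 1/1.0986 = 0.9102; α₂ = α₁·K2/[H⁺] = 0.08301
α₁ + 2α₂ = 1.0763
CA = 1.0763 × 1.44 = 1.55 mmol/kg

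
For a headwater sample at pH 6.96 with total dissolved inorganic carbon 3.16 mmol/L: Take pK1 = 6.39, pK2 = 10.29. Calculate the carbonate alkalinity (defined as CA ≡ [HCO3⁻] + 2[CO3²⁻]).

CA = [HCO3⁻] + 2[CO3²⁻] = (α₁ + 2α₂)·DIC
At pH 6.96: [H⁺]/K1 = 10^-0.57 = 0.26915, K2/[H⁺] = 10^-3.33 = 0.00046774
α₁ = 1/(1 + 0.26915 + 0.00046774) = 1/1.2696 = 0.7876; α₂ = α₁·K2/[H⁺] = 0.0003684
α₁ + 2α₂ = 0.7884
CA = 0.7884 × 3.16 = 2.49 mmol/L

CA = 2.49 mmol/L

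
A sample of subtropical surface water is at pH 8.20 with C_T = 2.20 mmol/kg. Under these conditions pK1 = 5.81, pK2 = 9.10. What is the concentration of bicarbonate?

[HCO3⁻] = 1.95 mmol/kg

α₁ = 1 / (1 + [H⁺]/K1 + K2/[H⁺]) = 1 / (1 + 10^-2.39 + 10^-0.90)
   = 1 / (1 + 0.0040738 + 0.12589) = 1/1.1300 = 0.8850
[HCO3⁻] = α₁ × DIC = 0.8850 × 2.20 = 1.95 mmol/kg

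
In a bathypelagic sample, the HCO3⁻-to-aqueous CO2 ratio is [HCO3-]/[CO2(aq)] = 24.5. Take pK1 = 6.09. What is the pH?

From K1 = [H⁺][HCO3-]/[CO2(aq)]:  pH = pK1 + log₁₀([HCO3-]/[CO2(aq)])
log₁₀(24.5) = +1.389
pH = 6.09 + (+1.389) = 7.48

pH = 7.48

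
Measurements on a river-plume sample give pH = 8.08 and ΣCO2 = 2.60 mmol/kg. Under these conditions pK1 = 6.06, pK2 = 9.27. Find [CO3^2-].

α₂ = 1 / (1 + [H⁺]/K2 + [H⁺]²/(K1K2)) = 1 / (1 + 10^+1.19 + 10^-0.83)
   = 1 / (1 + 15.488 + 0.14791) = 1/16.636 = 0.06011
[CO3²⁻] = α₂ × DIC = 0.06011 × 2.60 = 0.156 mmol/kg

[CO3²⁻] = 0.156 mmol/kg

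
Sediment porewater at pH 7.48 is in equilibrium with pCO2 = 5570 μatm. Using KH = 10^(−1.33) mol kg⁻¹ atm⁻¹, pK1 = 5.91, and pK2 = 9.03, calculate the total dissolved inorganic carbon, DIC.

[CO2*] = KH · pCO2 = 10^(−1.33) × 5570×10^-6 = 2.605×10^-4 mol/kg
α₀ = 1/(1 + K1/[H⁺] + K1K2/[H⁺]²) = 1/(1 + 10^+1.57 + 10^+0.02) = 0.02551
DIC = [CO2*]/α₀ = 2.605×10^-4 / 0.02551 = 10.2 mmol/kg

DIC = 10.2 mmol/kg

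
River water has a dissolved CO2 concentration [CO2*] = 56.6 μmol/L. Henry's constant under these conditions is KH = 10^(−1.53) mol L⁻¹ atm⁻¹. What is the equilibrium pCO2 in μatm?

pCO2 = 1920 μatm

KH = 10^(−1.53) = 2.951×10^-2 mol L⁻¹ atm⁻¹
pCO2 = [CO2*]/KH = 56.6×10^-6 / 2.951×10^-2 = 1.92×10^-3 atm = 1920 μatm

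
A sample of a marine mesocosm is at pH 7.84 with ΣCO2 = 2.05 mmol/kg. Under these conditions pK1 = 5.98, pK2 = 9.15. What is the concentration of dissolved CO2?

α₀ = 1 / (1 + K1/[H⁺] + K1K2/[H⁺]²) = 1 / (1 + 10^+1.86 + 10^+0.55)
   = 1 / (1 + 72.444 + 3.5481) = 1/76.992 = 0.01299
[CO2*] = α₀ × DIC = 0.01299 × 2.05 = 0.0266 mmol/kg

[CO2*] = 0.0266 mmol/kg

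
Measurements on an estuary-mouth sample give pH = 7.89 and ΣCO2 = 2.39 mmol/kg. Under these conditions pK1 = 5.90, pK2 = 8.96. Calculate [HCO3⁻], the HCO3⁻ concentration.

α₁ = 1 / (1 + [H⁺]/K1 + K2/[H⁺]) = 1 / (1 + 10^-1.99 + 10^-1.07)
   = 1 / (1 + 0.010233 + 0.085114) = 1/1.0953 = 0.9130
[HCO3⁻] = α₁ × DIC = 0.9130 × 2.39 = 2.18 mmol/kg

[HCO3⁻] = 2.18 mmol/kg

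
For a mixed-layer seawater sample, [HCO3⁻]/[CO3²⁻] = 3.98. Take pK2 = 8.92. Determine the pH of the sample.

pH = 8.32

From K2 = [H⁺][CO3²⁻]/[HCO3⁻]:  pH = pK2 − log₁₀([HCO3⁻]/[CO3²⁻])
log₁₀(3.98) = +0.600
pH = 8.92 − (+0.600) = 8.32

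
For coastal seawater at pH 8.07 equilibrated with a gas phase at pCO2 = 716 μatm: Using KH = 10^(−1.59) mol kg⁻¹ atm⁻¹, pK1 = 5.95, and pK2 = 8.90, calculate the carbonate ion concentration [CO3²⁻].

[CO3²⁻] = 0.359 mmol/kg

[CO2*] = KH · pCO2 = 10^(−1.59) × 716×10^-6 = 1.840×10^-5 mol/kg
α₀ = 1/(1 + K1/[H⁺] + K1K2/[H⁺]²) = 1/(1 + 10^+2.12 + 10^+1.29) = 0.006565
DIC = [CO2*]/α₀ = 1.840×10^-5 / 0.006565 = 2.803 mmol/kg
[CO3²⁻] = α₂·DIC; α₂ = 0.1280, so [CO3²⁻] = 0.1280 × 2.803 = 0.359 mmol/kg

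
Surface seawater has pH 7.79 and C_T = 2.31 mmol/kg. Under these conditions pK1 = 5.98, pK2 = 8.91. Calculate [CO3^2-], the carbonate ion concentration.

α₂ = 1 / (1 + [H⁺]/K2 + [H⁺]²/(K1K2)) = 1 / (1 + 10^+1.12 + 10^-0.69)
   = 1 / (1 + 13.183 + 0.20417) = 1/14.387 = 0.06951
[CO3²⁻] = α₂ × DIC = 0.06951 × 2.31 = 0.161 mmol/kg

[CO3²⁻] = 0.161 mmol/kg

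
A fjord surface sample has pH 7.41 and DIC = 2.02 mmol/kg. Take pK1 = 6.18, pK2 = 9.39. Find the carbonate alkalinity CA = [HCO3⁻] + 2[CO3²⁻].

CA = [HCO3⁻] + 2[CO3²⁻] = (α₁ + 2α₂)·DIC
At pH 7.41: [H⁺]/K1 = 10^-1.23 = 0.058884, K2/[H⁺] = 10^-1.98 = 0.010471
α₁ = 1/(1 + 0.058884 + 0.010471) = 1/1.0694 = 0.9351; α₂ = α₁·K2/[H⁺] = 0.009792
α₁ + 2α₂ = 0.9547
CA = 0.9547 × 2.02 = 1.93 mmol/kg

CA = 1.93 mmol/kg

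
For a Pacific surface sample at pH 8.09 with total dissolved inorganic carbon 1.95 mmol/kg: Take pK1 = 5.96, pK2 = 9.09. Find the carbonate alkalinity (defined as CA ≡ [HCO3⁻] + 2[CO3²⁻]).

CA = 2.11 mmol/kg

CA = [HCO3⁻] + 2[CO3²⁻] = (α₁ + 2α₂)·DIC
At pH 8.09: [H⁺]/K1 = 10^-2.13 = 0.0074131, K2/[H⁺] = 10^-1.00 = 0.10000
α₁ = 1/(1 + 0.0074131 + 0.10000) = 1/1.1074 = 0.9030; α₂ = α₁·K2/[H⁺] = 0.09030
α₁ + 2α₂ = 1.0836
CA = 1.0836 × 1.95 = 2.11 mmol/kg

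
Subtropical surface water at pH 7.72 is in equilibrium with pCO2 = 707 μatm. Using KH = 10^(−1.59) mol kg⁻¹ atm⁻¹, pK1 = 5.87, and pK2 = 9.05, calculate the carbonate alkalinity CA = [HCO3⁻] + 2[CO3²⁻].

CA = 1.41 mmol/kg

[CO2*] = KH · pCO2 = 10^(−1.59) × 707×10^-6 = 1.817×10^-5 mol/kg
α₀ = 1/(1 + K1/[H⁺] + K1K2/[H⁺]²) = 1/(1 + 10^+1.85 + 10^+0.52) = 0.01331
DIC = [CO2*]/α₀ = 1.817×10^-5 / 0.01331 = 1.365 mmol/kg
CA = (α₁ + 2α₂)·DIC = (0.9426 + 2×0.04409) × 1.365 = 1.41 mmol/kg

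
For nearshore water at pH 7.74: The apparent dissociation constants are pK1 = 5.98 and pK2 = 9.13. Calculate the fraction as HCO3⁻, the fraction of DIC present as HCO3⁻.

α₁ = 0.945

α₁ = 1 / (1 + [H⁺]/K1 + K2/[H⁺]) = 1 / (1 + 10^-1.76 + 10^-1.39)
   = 1 / (1 + 0.017378 + 0.040738) = 1/1.0581 = 0.9451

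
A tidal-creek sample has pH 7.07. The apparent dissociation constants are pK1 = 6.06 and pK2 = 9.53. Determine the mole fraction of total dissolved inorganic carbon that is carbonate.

α₂ = 1 / (1 + [H⁺]/K2 + [H⁺]²/(K1K2)) = 1 / (1 + 10^+2.46 + 10^+1.45)
   = 1 / (1 + 288.40 + 28.184) = 1/317.59 = 0.003149

α₂ = 0.00315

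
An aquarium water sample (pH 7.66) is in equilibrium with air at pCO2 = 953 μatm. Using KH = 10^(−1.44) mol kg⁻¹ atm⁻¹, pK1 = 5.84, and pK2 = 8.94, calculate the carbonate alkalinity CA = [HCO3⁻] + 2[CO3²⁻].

CA = 2.53 mmol/kg

[CO2*] = KH · pCO2 = 10^(−1.44) × 953×10^-6 = 3.460×10^-5 mol/kg
α₀ = 1/(1 + K1/[H⁺] + K1K2/[H⁺]²) = 1/(1 + 10^+1.82 + 10^+0.54) = 0.01418
DIC = [CO2*]/α₀ = 3.460×10^-5 / 0.01418 = 2.441 mmol/kg
CA = (α₁ + 2α₂)·DIC = (0.9367 + 2×0.04916) × 2.441 = 2.53 mmol/kg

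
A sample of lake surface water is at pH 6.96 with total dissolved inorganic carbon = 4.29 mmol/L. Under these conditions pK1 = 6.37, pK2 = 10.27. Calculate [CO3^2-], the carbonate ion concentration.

[CO3²⁻] = 1.67 μmol/L

α₂ = 1 / (1 + [H⁺]/K2 + [H⁺]²/(K1K2)) = 1 / (1 + 10^+3.31 + 10^+2.72)
   = 1 / (1 + 2041.7 + 524.81) = 1/2567.5 = 0.0003895
[CO3²⁻] = α₂ × DIC = 0.0003895 × 4.29 = 0.00167 mmol/L = 1.67 μmol/L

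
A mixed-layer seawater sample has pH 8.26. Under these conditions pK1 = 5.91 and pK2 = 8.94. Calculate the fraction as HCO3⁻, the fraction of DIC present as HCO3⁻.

α₁ = 1 / (1 + [H⁺]/K1 + K2/[H⁺]) = 1 / (1 + 10^-2.35 + 10^-0.68)
   = 1 / (1 + 0.0044668 + 0.20893) = 1/1.2134 = 0.8241

α₁ = 0.824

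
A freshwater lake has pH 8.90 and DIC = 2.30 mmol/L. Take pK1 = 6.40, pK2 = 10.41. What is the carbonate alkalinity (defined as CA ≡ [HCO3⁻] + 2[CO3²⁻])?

CA = [HCO3⁻] + 2[CO3²⁻] = (α₁ + 2α₂)·DIC
At pH 8.90: [H⁺]/K1 = 10^-2.50 = 0.0031623, K2/[H⁺] = 10^-1.51 = 0.030903
α₁ = 1/(1 + 0.0031623 + 0.030903) = 1/1.0341 = 0.9671; α₂ = α₁·K2/[H⁺] = 0.02988
α₁ + 2α₂ = 1.0268
CA = 1.0268 × 2.30 = 2.36 mmol/L

CA = 2.36 mmol/L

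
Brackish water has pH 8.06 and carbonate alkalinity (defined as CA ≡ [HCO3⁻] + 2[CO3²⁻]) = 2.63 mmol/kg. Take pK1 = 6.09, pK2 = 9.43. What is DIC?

DIC = 2.55 mmol/kg

CA = [HCO3⁻] + 2[CO3²⁻] = (α₁ + 2α₂)·DIC
At pH 8.06: [H⁺]/K1 = 10^-1.97 = 0.010715, K2/[H⁺] = 10^-1.37 = 0.042658
α₁ = 1/(1 + 0.010715 + 0.042658) = 1/1.0534 = 0.9493; α₂ = α₁·K2/[H⁺] = 0.04050
α₁ + 2α₂ = 1.0303
DIC = CA / (α₁ + 2α₂) = 2.63 / 1.0303 = 2.55 mmol/kg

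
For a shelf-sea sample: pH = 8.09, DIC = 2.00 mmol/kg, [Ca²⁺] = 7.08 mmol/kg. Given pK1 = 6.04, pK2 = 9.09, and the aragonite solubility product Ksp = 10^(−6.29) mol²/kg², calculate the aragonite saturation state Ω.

α₂ = 1 / (1 + [H⁺]/K2 + [H⁺]²/(K1K2)) = 1 / (1 + 10^+1.00 + 10^-1.05)
   = 1 / (1 + 10.000 + 0.089125) = 1/11.089 = 0.09018
[CO3²⁻] = α₂ × DIC = 0.09018 × 2.00 = 0.1804 mmol/kg
Ksp = 10^(−6.29) = 5.129×10^-7
Ω = [Ca²⁺][CO3²⁻]/Ksp = (7.08×10^-3)(1.804×10^-4) / 5.129×10^-7 = 2.49

Ω = 2.49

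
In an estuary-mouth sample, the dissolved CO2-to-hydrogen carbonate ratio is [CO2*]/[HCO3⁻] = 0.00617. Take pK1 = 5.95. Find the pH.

pH = 8.16

From K1 = [H⁺][HCO3⁻]/[CO2*]:  pH = pK1 − log₁₀([CO2*]/[HCO3⁻])
log₁₀(0.00617) = -2.210
pH = 5.95 − (-2.210) = 8.16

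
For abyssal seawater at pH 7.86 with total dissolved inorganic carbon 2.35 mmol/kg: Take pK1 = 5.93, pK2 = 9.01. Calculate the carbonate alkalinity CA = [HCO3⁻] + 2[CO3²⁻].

CA = [HCO3⁻] + 2[CO3²⁻] = (α₁ + 2α₂)·DIC
At pH 7.86: [H⁺]/K1 = 10^-1.93 = 0.011749, K2/[H⁺] = 10^-1.15 = 0.070795
α₁ = 1/(1 + 0.011749 + 0.070795) = 1/1.0825 = 0.9238; α₂ = α₁·K2/[H⁺] = 0.06540
α₁ + 2α₂ = 1.0545
CA = 1.0545 × 2.35 = 2.48 mmol/kg

CA = 2.48 mmol/kg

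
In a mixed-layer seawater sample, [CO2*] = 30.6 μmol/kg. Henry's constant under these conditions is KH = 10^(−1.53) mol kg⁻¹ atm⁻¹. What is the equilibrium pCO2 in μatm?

KH = 10^(−1.53) = 2.951×10^-2 mol kg⁻¹ atm⁻¹
pCO2 = [CO2*]/KH = 30.6×10^-6 / 2.951×10^-2 = 1.04×10^-3 atm = 1040 μatm

pCO2 = 1040 μatm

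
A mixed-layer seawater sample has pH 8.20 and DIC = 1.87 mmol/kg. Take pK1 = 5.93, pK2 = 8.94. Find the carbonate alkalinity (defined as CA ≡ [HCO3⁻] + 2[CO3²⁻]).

CA = 2.15 mmol/kg

CA = [HCO3⁻] + 2[CO3²⁻] = (α₁ + 2α₂)·DIC
At pH 8.20: [H⁺]/K1 = 10^-2.27 = 0.0053703, K2/[H⁺] = 10^-0.74 = 0.18197
α₁ = 1/(1 + 0.0053703 + 0.18197) = 1/1.1873 = 0.8422; α₂ = α₁·K2/[H⁺] = 0.1533
α₁ + 2α₂ = 1.1487
CA = 1.1487 × 1.87 = 2.15 mmol/kg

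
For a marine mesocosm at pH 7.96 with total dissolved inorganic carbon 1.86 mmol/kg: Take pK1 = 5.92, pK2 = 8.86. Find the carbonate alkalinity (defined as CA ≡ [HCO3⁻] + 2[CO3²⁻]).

CA = 2.05 mmol/kg

CA = [HCO3⁻] + 2[CO3²⁻] = (α₁ + 2α₂)·DIC
At pH 7.96: [H⁺]/K1 = 10^-2.04 = 0.0091201, K2/[H⁺] = 10^-0.90 = 0.12589
α₁ = 1/(1 + 0.0091201 + 0.12589) = 1/1.1350 = 0.8810; α₂ = α₁·K2/[H⁺] = 0.1109
α₁ + 2α₂ = 1.1029
CA = 1.1029 × 1.86 = 2.05 mmol/kg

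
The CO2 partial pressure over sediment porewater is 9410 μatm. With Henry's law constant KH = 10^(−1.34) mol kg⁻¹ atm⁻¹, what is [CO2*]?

[CO2*] = 430 μmol/kg

KH = 10^(−1.34) = 4.571×10^-2 mol kg⁻¹ atm⁻¹
[CO2*] = KH · pCO2 = 4.571×10^-2 × 9410×10^-6 atm = 4.30×10^-4 mol/kg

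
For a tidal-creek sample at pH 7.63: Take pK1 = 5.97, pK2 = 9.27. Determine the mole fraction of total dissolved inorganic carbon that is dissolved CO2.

α₀ = 1 / (1 + K1/[H⁺] + K1K2/[H⁺]²) = 1 / (1 + 10^+1.66 + 10^+0.02)
   = 1 / (1 + 45.709 + 1.0471) = 1/47.756 = 0.02094

α₀ = 0.0209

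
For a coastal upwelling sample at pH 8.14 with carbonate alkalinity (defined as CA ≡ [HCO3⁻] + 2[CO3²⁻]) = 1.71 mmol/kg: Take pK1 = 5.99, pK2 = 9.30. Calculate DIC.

DIC = 1.62 mmol/kg

CA = [HCO3⁻] + 2[CO3²⁻] = (α₁ + 2α₂)·DIC
At pH 8.14: [H⁺]/K1 = 10^-2.15 = 0.0070795, K2/[H⁺] = 10^-1.16 = 0.069183
α₁ = 1/(1 + 0.0070795 + 0.069183) = 1/1.0763 = 0.9291; α₂ = α₁·K2/[H⁺] = 0.06428
α₁ + 2α₂ = 1.0577
DIC = CA / (α₁ + 2α₂) = 1.71 / 1.0577 = 1.62 mmol/kg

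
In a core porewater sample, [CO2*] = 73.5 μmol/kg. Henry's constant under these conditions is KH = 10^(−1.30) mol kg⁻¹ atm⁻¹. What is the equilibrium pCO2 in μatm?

KH = 10^(−1.30) = 5.012×10^-2 mol kg⁻¹ atm⁻¹
pCO2 = [CO2*]/KH = 73.5×10^-6 / 5.012×10^-2 = 1.47×10^-3 atm = 1470 μatm

pCO2 = 1470 μatm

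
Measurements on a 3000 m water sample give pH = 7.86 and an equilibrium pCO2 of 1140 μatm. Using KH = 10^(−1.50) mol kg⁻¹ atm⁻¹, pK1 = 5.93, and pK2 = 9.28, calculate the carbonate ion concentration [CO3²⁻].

[CO2*] = KH · pCO2 = 10^(−1.50) × 1140×10^-6 = 3.605×10^-5 mol/kg
α₀ = 1/(1 + K1/[H⁺] + K1K2/[H⁺]²) = 1/(1 + 10^+1.93 + 10^+0.51) = 0.01119
DIC = [CO2*]/α₀ = 3.605×10^-5 / 0.01119 = 3.221 mmol/kg
[CO3²⁻] = α₂·DIC; α₂ = 0.03622, so [CO3²⁻] = 0.03622 × 3.221 = 0.117 mmol/kg

[CO3²⁻] = 0.117 mmol/kg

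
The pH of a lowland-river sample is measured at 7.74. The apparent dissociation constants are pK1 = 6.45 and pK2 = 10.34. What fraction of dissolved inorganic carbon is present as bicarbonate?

α₁ = 1 / (1 + [H⁺]/K1 + K2/[H⁺]) = 1 / (1 + 10^-1.29 + 10^-2.60)
   = 1 / (1 + 0.051286 + 0.0025119) = 1/1.0538 = 0.9489

α₁ = 0.949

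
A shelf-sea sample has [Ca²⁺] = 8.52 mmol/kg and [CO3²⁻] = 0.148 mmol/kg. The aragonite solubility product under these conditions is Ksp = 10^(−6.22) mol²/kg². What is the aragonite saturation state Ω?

Ω = 2.09

Ksp = 10^(−6.22) = 6.026×10^-7
Ω = [Ca²⁺][CO3²⁻]/Ksp = (8.52×10^-3)(0.148×10^-3) / 6.026×10^-7 = 2.09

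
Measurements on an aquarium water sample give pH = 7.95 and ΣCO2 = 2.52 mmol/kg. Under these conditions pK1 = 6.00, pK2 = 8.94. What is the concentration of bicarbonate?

α₁ = 1 / (1 + [H⁺]/K1 + K2/[H⁺]) = 1 / (1 + 10^-1.95 + 10^-0.99)
   = 1 / (1 + 0.011220 + 0.10233) = 1/1.1135 = 0.8980
[HCO3⁻] = α₁ × DIC = 0.8980 × 2.52 = 2.26 mmol/kg

[HCO3⁻] = 2.26 mmol/kg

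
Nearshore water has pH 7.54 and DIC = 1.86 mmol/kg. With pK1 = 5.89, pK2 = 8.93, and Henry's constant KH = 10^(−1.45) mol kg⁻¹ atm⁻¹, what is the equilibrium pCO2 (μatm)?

α₀ = 1 / (1 + K1/[H⁺] + K1K2/[H⁺]²) = 1 / (1 + 10^+1.65 + 10^+0.26)
   = 1 / (1 + 44.668 + 1.8197) = 1/47.488 = 0.02106
[CO2*] = α₀ × DIC = 0.02106 × 1.86 = 0.03917 mmol/kg
pCO2 = [CO2*]/KH = 3.917×10^-5 / 3.548×10^-2 = 1100 μatm

pCO2 = 1100 μatm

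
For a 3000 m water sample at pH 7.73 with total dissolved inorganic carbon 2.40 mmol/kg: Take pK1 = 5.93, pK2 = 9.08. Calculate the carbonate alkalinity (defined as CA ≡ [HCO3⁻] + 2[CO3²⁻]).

CA = [HCO3⁻] + 2[CO3²⁻] = (α₁ + 2α₂)·DIC
At pH 7.73: [H⁺]/K1 = 10^-1.80 = 0.015849, K2/[H⁺] = 10^-1.35 = 0.044668
α₁ = 1/(1 + 0.015849 + 0.044668) = 1/1.0605 = 0.9429; α₂ = α₁·K2/[H⁺] = 0.04212
α₁ + 2α₂ = 1.0272
CA = 1.0272 × 2.40 = 2.47 mmol/kg

CA = 2.47 mmol/kg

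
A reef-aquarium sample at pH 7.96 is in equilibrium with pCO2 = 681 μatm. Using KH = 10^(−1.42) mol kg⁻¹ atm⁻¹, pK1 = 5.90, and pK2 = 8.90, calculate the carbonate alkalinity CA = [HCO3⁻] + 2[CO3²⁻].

[CO2*] = KH · pCO2 = 10^(−1.42) × 681×10^-6 = 2.589×10^-5 mol/kg
α₀ = 1/(1 + K1/[H⁺] + K1K2/[H⁺]²) = 1/(1 + 10^+2.06 + 10^+1.12) = 0.007752
DIC = [CO2*]/α₀ = 2.589×10^-5 / 0.007752 = 3.340 mmol/kg
CA = (α₁ + 2α₂)·DIC = (0.8901 + 2×0.1022) × 3.340 = 3.66 mmol/kg

CA = 3.66 mmol/kg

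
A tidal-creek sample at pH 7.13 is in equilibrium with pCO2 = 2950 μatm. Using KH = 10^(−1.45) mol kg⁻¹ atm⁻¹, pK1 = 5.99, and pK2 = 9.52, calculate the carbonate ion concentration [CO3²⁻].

[CO2*] = KH · pCO2 = 10^(−1.45) × 2950×10^-6 = 1.047×10^-4 mol/kg
α₀ = 1/(1 + K1/[H⁺] + K1K2/[H⁺]²) = 1/(1 + 10^+1.14 + 10^-1.25) = 0.06729
DIC = [CO2*]/α₀ = 1.047×10^-4 / 0.06729 = 1.555 mmol/kg
[CO3²⁻] = α₂·DIC; α₂ = 0.003784, so [CO3²⁻] = 0.003784 × 1.555 = 0.00589 mmol/kg = 5.89 μmol/kg

[CO3²⁻] = 5.89 μmol/kg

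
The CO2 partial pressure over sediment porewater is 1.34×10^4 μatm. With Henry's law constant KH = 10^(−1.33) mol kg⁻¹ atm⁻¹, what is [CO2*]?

[CO2*] = 627 μmol/kg

KH = 10^(−1.33) = 4.677×10^-2 mol kg⁻¹ atm⁻¹
[CO2*] = KH · pCO2 = 4.677×10^-2 × 1.34×10^4×10^-6 atm = 6.27×10^-4 mol/kg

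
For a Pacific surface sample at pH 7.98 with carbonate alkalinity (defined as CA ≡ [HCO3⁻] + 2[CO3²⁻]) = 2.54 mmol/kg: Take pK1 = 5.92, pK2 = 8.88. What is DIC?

CA = [HCO3⁻] + 2[CO3²⁻] = (α₁ + 2α₂)·DIC
At pH 7.98: [H⁺]/K1 = 10^-2.06 = 0.0087096, K2/[H⁺] = 10^-0.90 = 0.12589
α₁ = 1/(1 + 0.0087096 + 0.12589) = 1/1.1346 = 0.8814; α₂ = α₁·K2/[H⁺] = 0.1110
α₁ + 2α₂ = 1.1033
DIC = CA / (α₁ + 2α₂) = 2.54 / 1.1033 = 2.30 mmol/kg

DIC = 2.30 mmol/kg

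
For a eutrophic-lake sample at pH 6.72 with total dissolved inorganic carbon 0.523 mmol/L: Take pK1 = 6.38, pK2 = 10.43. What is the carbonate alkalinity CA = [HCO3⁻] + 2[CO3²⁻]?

CA = 0.359 mmol/L

CA = [HCO3⁻] + 2[CO3²⁻] = (α₁ + 2α₂)·DIC
At pH 6.72: [H⁺]/K1 = 10^-0.34 = 0.45709, K2/[H⁺] = 10^-3.71 = 0.00019498
α₁ = 1/(1 + 0.45709 + 0.00019498) = 1/1.4573 = 0.6862; α₂ = α₁·K2/[H⁺] = 0.0001338
α₁ + 2α₂ = 0.6865
CA = 0.6865 × 0.523 = 0.359 mmol/L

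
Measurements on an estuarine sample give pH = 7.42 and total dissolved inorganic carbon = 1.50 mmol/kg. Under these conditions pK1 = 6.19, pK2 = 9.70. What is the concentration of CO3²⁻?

α₂ = 1 / (1 + [H⁺]/K2 + [H⁺]²/(K1K2)) = 1 / (1 + 10^+2.28 + 10^+1.05)
   = 1 / (1 + 190.55 + 11.220) = 1/202.77 = 0.004932
[CO3²⁻] = α₂ × DIC = 0.004932 × 1.50 = 0.00740 mmol/kg = 7.40 μmol/kg

[CO3²⁻] = 7.40 μmol/kg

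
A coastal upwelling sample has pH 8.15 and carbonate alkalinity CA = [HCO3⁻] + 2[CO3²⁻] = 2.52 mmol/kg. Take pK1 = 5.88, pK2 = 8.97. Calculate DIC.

CA = [HCO3⁻] + 2[CO3²⁻] = (α₁ + 2α₂)·DIC
At pH 8.15: [H⁺]/K1 = 10^-2.27 = 0.0053703, K2/[H⁺] = 10^-0.82 = 0.15136
α₁ = 1/(1 + 0.0053703 + 0.15136) = 1/1.1567 = 0.8645; α₂ = α₁·K2/[H⁺] = 0.1308
α₁ + 2α₂ = 1.1262
DIC = CA / (α₁ + 2α₂) = 2.52 / 1.1262 = 2.24 mmol/kg

DIC = 2.24 mmol/kg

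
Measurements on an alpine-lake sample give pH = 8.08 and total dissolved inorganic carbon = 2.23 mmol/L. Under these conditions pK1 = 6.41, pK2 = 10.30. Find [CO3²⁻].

α₂ = 1 / (1 + [H⁺]/K2 + [H⁺]²/(K1K2)) = 1 / (1 + 10^+2.22 + 10^+0.55)
   = 1 / (1 + 165.96 + 3.5481) = 1/170.51 = 0.005865
[CO3²⁻] = α₂ × DIC = 0.005865 × 2.23 = 0.0131 mmol/L = 13.1 μmol/L

[CO3²⁻] = 13.1 μmol/L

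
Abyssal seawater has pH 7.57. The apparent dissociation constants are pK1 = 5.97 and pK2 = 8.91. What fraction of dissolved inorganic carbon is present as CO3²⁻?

α₂ = 0.0427

α₂ = 1 / (1 + [H⁺]/K2 + [H⁺]²/(K1K2)) = 1 / (1 + 10^+1.34 + 10^-0.26)
   = 1 / (1 + 21.878 + 0.54954) = 1/23.427 = 0.04269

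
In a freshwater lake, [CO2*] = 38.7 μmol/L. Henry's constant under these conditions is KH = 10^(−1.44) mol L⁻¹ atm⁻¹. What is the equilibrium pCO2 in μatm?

pCO2 = 1070 μatm

KH = 10^(−1.44) = 3.631×10^-2 mol L⁻¹ atm⁻¹
pCO2 = [CO2*]/KH = 38.7×10^-6 / 3.631×10^-2 = 1.07×10^-3 atm = 1070 μatm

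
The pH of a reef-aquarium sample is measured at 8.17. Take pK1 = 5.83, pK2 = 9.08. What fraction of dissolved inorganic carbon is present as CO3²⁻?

α₂ = 0.109

α₂ = 1 / (1 + [H⁺]/K2 + [H⁺]²/(K1K2)) = 1 / (1 + 10^+0.91 + 10^-1.43)
   = 1 / (1 + 8.1283 + 0.037154) = 1/9.1655 = 0.1091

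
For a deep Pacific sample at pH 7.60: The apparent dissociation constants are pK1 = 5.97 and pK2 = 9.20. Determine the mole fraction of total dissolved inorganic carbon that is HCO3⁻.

α₁ = 1 / (1 + [H⁺]/K1 + K2/[H⁺]) = 1 / (1 + 10^-1.63 + 10^-1.60)
   = 1 / (1 + 0.023442 + 0.025119) = 1/1.0486 = 0.9537

α₁ = 0.954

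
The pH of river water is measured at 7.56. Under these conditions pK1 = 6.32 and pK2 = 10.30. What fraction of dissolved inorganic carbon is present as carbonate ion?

α₂ = 0.00172

α₂ = 1 / (1 + [H⁺]/K2 + [H⁺]²/(K1K2)) = 1 / (1 + 10^+2.74 + 10^+1.50)
   = 1 / (1 + 549.54 + 31.623) = 1/582.16 = 0.001718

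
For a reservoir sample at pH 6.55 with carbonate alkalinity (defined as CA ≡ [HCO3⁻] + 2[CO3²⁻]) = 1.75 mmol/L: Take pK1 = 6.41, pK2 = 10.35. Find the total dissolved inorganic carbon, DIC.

CA = [HCO3⁻] + 2[CO3²⁻] = (α₁ + 2α₂)·DIC
At pH 6.55: [H⁺]/K1 = 10^-0.14 = 0.72444, K2/[H⁺] = 10^-3.80 = 0.00015849
α₁ = 1/(1 + 0.72444 + 0.00015849) = 1/1.7246 = 0.5798; α₂ = α₁·K2/[H⁺] = 9.190×10^-5
α₁ + 2α₂ = 0.5800
DIC = CA / (α₁ + 2α₂) = 1.75 / 0.5800 = 3.02 mmol/L

DIC = 3.02 mmol/L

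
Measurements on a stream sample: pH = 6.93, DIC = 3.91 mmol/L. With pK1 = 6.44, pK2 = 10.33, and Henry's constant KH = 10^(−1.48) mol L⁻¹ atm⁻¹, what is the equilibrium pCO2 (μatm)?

α₀ = 1 / (1 + K1/[H⁺] + K1K2/[H⁺]²) = 1 / (1 + 10^+0.49 + 10^-2.91)
   = 1 / (1 + 3.0903 + 0.0012303) = 1/4.0915 = 0.2444
[CO2*] = α₀ × DIC = 0.2444 × 3.91 = 0.9556 mmol/L
pCO2 = [CO2*]/KH = 9.556×10^-4 / 3.311×10^-2 = 2.89×10^4 μatm

pCO2 = 2.89×10^4 μatm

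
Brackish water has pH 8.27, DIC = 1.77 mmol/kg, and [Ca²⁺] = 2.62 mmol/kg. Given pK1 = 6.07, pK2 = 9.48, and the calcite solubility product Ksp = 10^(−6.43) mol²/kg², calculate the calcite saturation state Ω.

α₂ = 1 / (1 + [H⁺]/K2 + [H⁺]²/(K1K2)) = 1 / (1 + 10^+1.21 + 10^-0.99)
   = 1 / (1 + 16.218 + 0.10233) = 1/17.320 = 0.05774
[CO3²⁻] = α₂ × DIC = 0.05774 × 1.77 = 0.1022 mmol/kg
Ksp = 10^(−6.43) = 3.715×10^-7
Ω = [Ca²⁺][CO3²⁻]/Ksp = (2.62×10^-3)(1.022×10^-4) / 3.715×10^-7 = 0.721

Ω = 0.721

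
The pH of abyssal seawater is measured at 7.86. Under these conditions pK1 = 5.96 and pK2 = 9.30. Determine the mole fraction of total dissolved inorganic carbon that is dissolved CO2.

α₀ = 1 / (1 + K1/[H⁺] + K1K2/[H⁺]²) = 1 / (1 + 10^+1.90 + 10^+0.46)
   = 1 / (1 + 79.433 + 2.8840) = 1/83.317 = 0.01200

α₀ = 0.0120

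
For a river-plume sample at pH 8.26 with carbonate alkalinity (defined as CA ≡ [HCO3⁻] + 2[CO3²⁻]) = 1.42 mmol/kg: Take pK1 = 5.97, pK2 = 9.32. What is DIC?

CA = [HCO3⁻] + 2[CO3²⁻] = (α₁ + 2α₂)·DIC
At pH 8.26: [H⁺]/K1 = 10^-2.29 = 0.0051286, K2/[H⁺] = 10^-1.06 = 0.087096
α₁ = 1/(1 + 0.0051286 + 0.087096) = 1/1.0922 = 0.9156; α₂ = α₁·K2/[H⁺] = 0.07974
α₁ + 2α₂ = 1.0750
DIC = CA / (α₁ + 2α₂) = 1.42 / 1.0750 = 1.32 mmol/kg

DIC = 1.32 mmol/kg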